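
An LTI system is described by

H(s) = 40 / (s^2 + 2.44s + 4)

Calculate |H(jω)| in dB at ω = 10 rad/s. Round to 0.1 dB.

At s = jω = j10:
quadratic: (j10)² + 2.44·j10 + 4 = -96 + j24.4 → |·| ≈ 99.052, ∠ ≈ 165.74°
|H| = 40 / 99.052 ≈ 0.40383
Gain = 20 log₁₀(0.40383) ≈ -7.88 dB

-7.9 dB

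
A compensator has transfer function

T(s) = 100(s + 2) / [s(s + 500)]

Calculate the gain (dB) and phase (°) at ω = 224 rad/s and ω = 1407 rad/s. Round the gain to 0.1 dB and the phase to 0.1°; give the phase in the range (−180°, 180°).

At s = jω = j224:
zero (s+2): 2 + j224 → |·| = √(2²+224²) = √50180 ≈ 224.01, ∠ = arctan(224/2) ≈ 89.49°
pole (s+500): 500 + j224 → |·| = √(500²+224²) = √300176 ≈ 547.88, ∠ = arctan(224/500) ≈ 24.13°
pole at origin: |s| = 224, ∠ = 90.00° (in denominator)
|T| = 100 · 224.01 / 1.2273e+05 ≈ 0.18252
Gain = 20 log₁₀(0.18252) ≈ -14.77 dB
∠T = 89.49° − 114.13° = -24.64°

At s = jω = j1407:
zero (s+2): 2 + j1407 → |·| = √(2²+1407²) = √1979653 ≈ 1407, ∠ = arctan(1407/2) ≈ 89.92°
pole (s+500): 500 + j1407 → |·| = √(500²+1407²) = √2229649 ≈ 1493.2, ∠ = arctan(1407/500) ≈ 70.44°
pole at origin: |s| = 1407, ∠ = 90.00° (in denominator)
|T| = 100 · 1407 / 2.1009e+06 ≈ 0.066971
Gain = 20 log₁₀(0.066971) ≈ -23.48 dB
∠T = 89.92° − 160.44° = -70.52°

ω = 224: -14.8 dB, -24.6°; ω = 1407: -23.5 dB, -70.5°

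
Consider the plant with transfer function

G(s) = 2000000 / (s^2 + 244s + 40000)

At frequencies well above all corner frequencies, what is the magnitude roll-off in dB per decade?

Each pole contributes −20 dB/decade at high frequency; each zero contributes +20 dB/decade.
Net: 0 zero(s) − 2 pole(s) → -40 dB/decade.

-40 dB/decade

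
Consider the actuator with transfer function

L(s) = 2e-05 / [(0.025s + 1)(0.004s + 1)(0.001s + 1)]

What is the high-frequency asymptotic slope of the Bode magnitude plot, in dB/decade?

-60 dB/decade

Each pole contributes −20 dB/decade at high frequency; each zero contributes +20 dB/decade.
Net: 0 zero(s) − 3 pole(s) → -60 dB/decade.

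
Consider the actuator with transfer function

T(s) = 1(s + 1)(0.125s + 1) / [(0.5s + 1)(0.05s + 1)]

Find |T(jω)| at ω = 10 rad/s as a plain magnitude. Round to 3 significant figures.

2.82

At ω = 10 rad/s:
zero (1 + j10·1) = 1 + j10 → |·| ≈ 10.05, ∠ ≈ 84.29°
zero (1 + j10·0.125) = 1 + j1.25 → |·| ≈ 1.6008, ∠ ≈ 51.34°
pole (1 + j10·0.5) = 1 + j5 → |·| ≈ 5.099, ∠ ≈ 78.69°
pole (1 + j10·0.05) = 1 + j0.5 → |·| ≈ 1.118, ∠ ≈ 26.57°
|T| = 1 · 10.05 · 1.6008 / (5.099 · 1.118) ≈ 2.8221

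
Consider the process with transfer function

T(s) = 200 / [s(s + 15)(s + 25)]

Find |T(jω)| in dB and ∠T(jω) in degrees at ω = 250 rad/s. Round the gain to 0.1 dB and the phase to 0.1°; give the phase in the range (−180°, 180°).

-97.9 dB, 99.1°

At s = jω = j250:
pole (s+15): 15 + j250 → |·| = √(15²+250²) = √62725 ≈ 250.45, ∠ = arctan(250/15) ≈ 86.57°
pole (s+25): 25 + j250 → |·| = √(25²+250²) = √63125 ≈ 251.25, ∠ = arctan(250/25) ≈ 84.29°
pole at origin: |s| = 250, ∠ = 90.00° (in denominator)
|T| = 200 / 1.5731e+07 ≈ 1.2714e-05
Gain = 20 log₁₀(1.2714e-05) ≈ -97.91 dB
∠T = 0.00° − 260.86° = -260.86° ≡ 99.14° (principal value)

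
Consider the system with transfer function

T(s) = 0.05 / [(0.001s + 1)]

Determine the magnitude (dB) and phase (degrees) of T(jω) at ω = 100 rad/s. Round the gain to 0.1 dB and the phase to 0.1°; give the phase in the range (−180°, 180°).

-26.1 dB, -5.7°

At ω = 100 rad/s:
pole (1 + j100·0.001) = 1 + j0.1 → |·| ≈ 1.005, ∠ ≈ 5.71°
|T| = 0.05 · 1 / (1.005) ≈ 0.049751
Gain = 20 log₁₀(0.049751) ≈ -26.06 dB
∠T = (0°) − (5.71°) = -5.71°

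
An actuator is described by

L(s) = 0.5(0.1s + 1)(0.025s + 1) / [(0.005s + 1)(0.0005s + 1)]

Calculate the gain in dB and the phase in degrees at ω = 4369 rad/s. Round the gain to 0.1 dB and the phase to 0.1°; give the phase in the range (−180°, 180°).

At ω = 4369 rad/s:
zero (1 + j4369·0.1) = 1 + j436.9 → |·| ≈ 436.9, ∠ ≈ 89.87°
zero (1 + j4369·0.025) = 1 + j109.225 → |·| ≈ 109.23, ∠ ≈ 89.48°
pole (1 + j4369·0.005) = 1 + j21.845 → |·| ≈ 21.868, ∠ ≈ 87.38°
pole (1 + j4369·0.0005) = 1 + j2.1845 → |·| ≈ 2.4025, ∠ ≈ 65.40°
|L| = 0.5 · 436.9 · 109.23 / (21.868 · 2.4025) ≈ 454.17
Gain = 20 log₁₀(454.17) ≈ 53.14 dB
∠L = (89.87° + 89.48°) − (87.38° + 65.40°) = 26.57°

53.1 dB, 26.6°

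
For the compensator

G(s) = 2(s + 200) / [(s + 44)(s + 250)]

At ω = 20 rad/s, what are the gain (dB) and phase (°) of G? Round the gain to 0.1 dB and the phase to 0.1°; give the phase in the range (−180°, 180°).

-29.6 dB, -23.3°

At s = jω = j20:
zero (s+200): 200 + j20 → |·| = √(200²+20²) = √40400 ≈ 201, ∠ = arctan(20/200) ≈ 5.71°
pole (s+44): 44 + j20 → |·| = √(44²+20²) = √2336 ≈ 48.332, ∠ = arctan(20/44) ≈ 24.44°
pole (s+250): 250 + j20 → |·| = √(250²+20²) = √62900 ≈ 250.8, ∠ = arctan(20/250) ≈ 4.57°
|G| = 2 · 201 / 12122 ≈ 0.033163
Gain = 20 log₁₀(0.033163) ≈ -29.59 dB
∠G = 5.71° − 29.01° = -23.30°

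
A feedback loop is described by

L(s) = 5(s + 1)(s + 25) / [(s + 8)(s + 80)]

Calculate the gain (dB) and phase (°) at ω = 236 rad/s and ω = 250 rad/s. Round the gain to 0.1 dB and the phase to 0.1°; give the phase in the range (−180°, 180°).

At s = jω = j236:
zero (s+1): 1 + j236 → |·| = √(1²+236²) = √55697 ≈ 236, ∠ = arctan(236/1) ≈ 89.76°
zero (s+25): 25 + j236 → |·| = √(25²+236²) = √56321 ≈ 237.32, ∠ = arctan(236/25) ≈ 83.95°
pole (s+8): 8 + j236 → |·| = √(8²+236²) = √55760 ≈ 236.14, ∠ = arctan(236/8) ≈ 88.06°
pole (s+80): 80 + j236 → |·| = √(80²+236²) = √62096 ≈ 249.19, ∠ = arctan(236/80) ≈ 71.27°
|L| = 5 · 56008 / 58844 ≈ 4.759
Gain = 20 log₁₀(4.759) ≈ 13.55 dB
∠L = 173.71° − 159.33° = 14.38°

At s = jω = j250:
zero (s+1): 1 + j250 → |·| = √(1²+250²) = √62501 ≈ 250, ∠ = arctan(250/1) ≈ 89.77°
zero (s+25): 25 + j250 → |·| = √(25²+250²) = √63125 ≈ 251.25, ∠ = arctan(250/25) ≈ 84.29°
pole (s+8): 8 + j250 → |·| = √(8²+250²) = √62564 ≈ 250.13, ∠ = arctan(250/8) ≈ 88.17°
pole (s+80): 80 + j250 → |·| = √(80²+250²) = √68900 ≈ 262.49, ∠ = arctan(250/80) ≈ 72.26°
|L| = 5 · 62812 / 65657 ≈ 4.7833
Gain = 20 log₁₀(4.7833) ≈ 13.59 dB
∠L = 174.06° − 160.43° = 13.63°

ω = 236: 13.6 dB, 14.4°; ω = 250: 13.6 dB, 13.6°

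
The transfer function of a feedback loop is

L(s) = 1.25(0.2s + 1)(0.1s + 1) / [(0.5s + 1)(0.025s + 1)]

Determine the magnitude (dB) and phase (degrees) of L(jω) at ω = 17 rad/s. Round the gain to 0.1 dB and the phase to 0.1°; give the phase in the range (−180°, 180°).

At ω = 17 rad/s:
zero (1 + j17·0.2) = 1 + j3.4 → |·| ≈ 3.544, ∠ ≈ 73.61°
zero (1 + j17·0.1) = 1 + j1.7 → |·| ≈ 1.9723, ∠ ≈ 59.53°
pole (1 + j17·0.5) = 1 + j8.5 → |·| ≈ 8.5586, ∠ ≈ 83.29°
pole (1 + j17·0.025) = 1 + j0.425 → |·| ≈ 1.0866, ∠ ≈ 23.03°
|L| = 1.25 · 3.544 · 1.9723 / (8.5586 · 1.0866) ≈ 0.93952
Gain = 20 log₁₀(0.93952) ≈ -0.54 dB
∠L = (73.61° + 59.53°) − (83.29° + 23.03°) = 26.82°

-0.5 dB, 26.8°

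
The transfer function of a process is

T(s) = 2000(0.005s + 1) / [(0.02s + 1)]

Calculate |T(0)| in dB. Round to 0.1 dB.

66.0 dB

T(0) = 2000 · 1 / 1 = 2000
20 log₁₀(2000) ≈ 66.02 dB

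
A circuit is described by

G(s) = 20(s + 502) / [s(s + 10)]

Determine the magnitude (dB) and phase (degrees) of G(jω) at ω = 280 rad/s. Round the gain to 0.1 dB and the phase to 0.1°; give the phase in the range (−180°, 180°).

-16.7 dB, -148.8°

At s = jω = j280:
zero (s+502): 502 + j280 → |·| = √(502²+280²) = √330404 ≈ 574.81, ∠ = arctan(280/502) ≈ 29.15°
pole (s+10): 10 + j280 → |·| = √(10²+280²) = √78500 ≈ 280.18, ∠ = arctan(280/10) ≈ 87.95°
pole at origin: |s| = 280, ∠ = 90.00° (in denominator)
|G| = 20 · 574.81 / 78450 ≈ 0.14654
Gain = 20 log₁₀(0.14654) ≈ -16.68 dB
∠G = 29.15° − 177.95° = -148.80°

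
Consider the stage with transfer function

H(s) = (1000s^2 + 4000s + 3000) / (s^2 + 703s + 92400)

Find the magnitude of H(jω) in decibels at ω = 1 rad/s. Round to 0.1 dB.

-26.3 dB

Substitute s = j1:
Numerator: 1000(j1)^2 + 4000(j1) + 3000 = 2000 + j4000
Denominator: (j1)^2 + 703(j1) + 92400 = 92399 + j703
|N| = √(2000² + 4000²) ≈ 4472.1, ∠N ≈ 63.43°
|D| = √(92399² + 703²) ≈ 92402, ∠D ≈ 0.44°
|H| = 4472.1 / 92402 ≈ 0.048398
Gain = 20 log₁₀(0.048398) ≈ -26.30 dB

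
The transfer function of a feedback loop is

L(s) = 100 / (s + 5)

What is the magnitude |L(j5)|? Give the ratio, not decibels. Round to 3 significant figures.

At s = jω = j5:
pole (s+5): 5 + j5 → |·| = √(5²+5²) = √50 ≈ 7.0711, ∠ = arctan(5/5) ≈ 45.00°
|L| = 100 / 7.0711 ≈ 14.142

14.1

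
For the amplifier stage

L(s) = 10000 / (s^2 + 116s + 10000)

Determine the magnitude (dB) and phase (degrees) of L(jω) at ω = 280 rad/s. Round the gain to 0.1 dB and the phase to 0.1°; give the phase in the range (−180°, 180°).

-17.6 dB, -154.6°

At s = jω = j280:
quadratic: (j280)² + 116·j280 + 10000 = -68400 + j32480 → |·| ≈ 75720, ∠ ≈ 154.60°
|L| = 10000 / 75720 ≈ 0.13207
Gain = 20 log₁₀(0.13207) ≈ -17.58 dB
∠L = 0.00° − 154.60° = -154.60°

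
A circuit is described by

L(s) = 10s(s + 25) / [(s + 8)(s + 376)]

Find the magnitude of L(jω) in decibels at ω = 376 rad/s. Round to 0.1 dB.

17.0 dB

At s = jω = j376:
zero (s+25): 25 + j376 → |·| = √(25²+376²) = √142001 ≈ 376.83, ∠ = arctan(376/25) ≈ 86.20°
zero at origin: s = j376 → |·| = 376, ∠ = 90.00°
pole (s+8): 8 + j376 → |·| = √(8²+376²) = √141440 ≈ 376.09, ∠ = arctan(376/8) ≈ 88.78°
pole (s+376): 376 + j376 → |·| = √(376²+376²) = √282752 ≈ 531.74, ∠ = arctan(376/376) ≈ 45.00°
|L| = 10 · 1.4169e+05 / 1.9998e+05 ≈ 7.0852
Gain = 20 log₁₀(7.0852) ≈ 17.01 dB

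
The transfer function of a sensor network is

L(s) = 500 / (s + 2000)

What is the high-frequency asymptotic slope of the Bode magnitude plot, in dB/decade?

Each pole contributes −20 dB/decade at high frequency; each zero contributes +20 dB/decade.
Net: 0 zero(s) − 1 pole(s) → -20 dB/decade.

-20 dB/decade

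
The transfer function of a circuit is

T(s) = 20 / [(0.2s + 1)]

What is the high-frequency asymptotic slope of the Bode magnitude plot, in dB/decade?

-20 dB/decade

Each pole contributes −20 dB/decade at high frequency; each zero contributes +20 dB/decade.
Net: 0 zero(s) − 1 pole(s) → -20 dB/decade.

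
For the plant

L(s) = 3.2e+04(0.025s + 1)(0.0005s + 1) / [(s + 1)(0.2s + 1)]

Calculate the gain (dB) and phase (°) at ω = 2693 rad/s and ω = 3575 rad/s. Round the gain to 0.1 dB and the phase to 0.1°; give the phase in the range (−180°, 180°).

ω = 2693: 7.9 dB, -37.3°; ω = 3575: 7.2 dB, -29.8°

At ω = 2693 rad/s:
zero (1 + j2693·0.025) = 1 + j67.325 → |·| ≈ 67.332, ∠ ≈ 89.15°
zero (1 + j2693·0.0005) = 1 + j1.3465 → |·| ≈ 1.6772, ∠ ≈ 53.40°
pole (1 + j2693·1) = 1 + j2693 → |·| ≈ 2693, ∠ ≈ 89.98°
pole (1 + j2693·0.2) = 1 + j538.6 → |·| ≈ 538.6, ∠ ≈ 89.89°
|L| = 3.2e+04 · 67.332 · 1.6772 / (2693 · 538.6) ≈ 2.4915
Gain = 20 log₁₀(2.4915) ≈ 7.93 dB
∠L = (89.15° + 53.40°) − (89.98° + 89.89°) = -37.32°

At ω = 3575 rad/s:
zero (1 + j3575·0.025) = 1 + j89.375 → |·| ≈ 89.381, ∠ ≈ 89.36°
zero (1 + j3575·0.0005) = 1 + j1.7875 → |·| ≈ 2.0482, ∠ ≈ 60.78°
pole (1 + j3575·1) = 1 + j3575 → |·| ≈ 3575, ∠ ≈ 89.98°
pole (1 + j3575·0.2) = 1 + j715 → |·| ≈ 715, ∠ ≈ 89.92°
|L| = 3.2e+04 · 89.381 · 2.0482 / (3575 · 715) ≈ 2.2918
Gain = 20 log₁₀(2.2918) ≈ 7.20 dB
∠L = (89.36° + 60.78°) − (89.98° + 89.92°) = -29.76°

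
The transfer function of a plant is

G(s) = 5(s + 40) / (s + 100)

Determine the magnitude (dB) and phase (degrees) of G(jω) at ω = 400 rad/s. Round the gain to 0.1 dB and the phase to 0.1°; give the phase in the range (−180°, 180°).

At s = jω = j400:
zero (s+40): 40 + j400 → |·| = √(40²+400²) = √161600 ≈ 402, ∠ = arctan(400/40) ≈ 84.29°
pole (s+100): 100 + j400 → |·| = √(100²+400²) = √170000 ≈ 412.31, ∠ = arctan(400/100) ≈ 75.96°
|G| = 5 · 402 / 412.31 ≈ 4.875
Gain = 20 log₁₀(4.875) ≈ 13.76 dB
∠G = 84.29° − 75.96° = 8.33°

13.8 dB, 8.3°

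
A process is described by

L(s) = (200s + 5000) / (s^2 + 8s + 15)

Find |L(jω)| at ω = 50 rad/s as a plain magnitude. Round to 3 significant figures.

4.44

Substitute s = j50:
Numerator: 200(j50) + 5000 = 5000 + j10000
Denominator: (j50)^2 + 8(j50) + 15 = -2485 + j400
|N| = √(5000² + 10000²) ≈ 11180, ∠N ≈ 63.43°
|D| = √(2485² + 400²) ≈ 2517, ∠D ≈ 170.86°
|L| = 11180 / 2517 ≈ 4.4418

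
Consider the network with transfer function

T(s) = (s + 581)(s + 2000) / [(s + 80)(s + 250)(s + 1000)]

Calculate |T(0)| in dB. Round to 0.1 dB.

T(0) = 1·581·2000 / (80·250·1000) = 0.0581
20 log₁₀(0.0581) ≈ -24.72 dB

-24.7 dB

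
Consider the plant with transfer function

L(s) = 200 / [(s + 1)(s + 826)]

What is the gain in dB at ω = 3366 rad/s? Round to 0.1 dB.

-95.3 dB

At s = jω = j3366:
pole (s+1): 1 + j3366 → |·| = √(1²+3366²) = √11329957 ≈ 3366, ∠ = arctan(3366/1) ≈ 89.98°
pole (s+826): 826 + j3366 → |·| = √(826²+3366²) = √12012232 ≈ 3465.9, ∠ = arctan(3366/826) ≈ 76.21°
|L| = 200 / 1.1666e+07 ≈ 1.7144e-05
Gain = 20 log₁₀(1.7144e-05) ≈ -95.32 dB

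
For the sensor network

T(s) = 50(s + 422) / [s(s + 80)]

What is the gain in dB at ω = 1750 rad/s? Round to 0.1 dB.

At s = jω = j1750:
zero (s+422): 422 + j1750 → |·| = √(422²+1750²) = √3240584 ≈ 1800.2, ∠ = arctan(1750/422) ≈ 76.44°
pole (s+80): 80 + j1750 → |·| = √(80²+1750²) = √3068900 ≈ 1751.8, ∠ = arctan(1750/80) ≈ 87.38°
pole at origin: |s| = 1750, ∠ = 90.00° (in denominator)
|T| = 50 · 1800.2 / 3.0656e+06 ≈ 0.029361
Gain = 20 log₁₀(0.029361) ≈ -30.64 dB

-30.6 dB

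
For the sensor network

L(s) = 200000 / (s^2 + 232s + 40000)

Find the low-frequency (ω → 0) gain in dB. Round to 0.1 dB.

L(0) = 200000 / 40000 = 5
20 log₁₀(5) ≈ 13.98 dB

14.0 dB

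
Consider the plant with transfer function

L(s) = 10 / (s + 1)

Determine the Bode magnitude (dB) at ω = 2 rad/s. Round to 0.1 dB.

13.0 dB

At s = jω = j2:
pole (s+1): 1 + j2 → |·| = √(1²+2²) = √5 ≈ 2.2361, ∠ = arctan(2/1) ≈ 63.43°
|L| = 10 / 2.2361 ≈ 4.4721
Gain = 20 log₁₀(4.4721) ≈ 13.01 dB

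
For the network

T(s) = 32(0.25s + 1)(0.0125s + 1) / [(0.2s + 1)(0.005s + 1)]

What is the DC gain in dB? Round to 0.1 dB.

30.1 dB

T(0) = 32 · 1 / 1 = 32
20 log₁₀(32) ≈ 30.10 dB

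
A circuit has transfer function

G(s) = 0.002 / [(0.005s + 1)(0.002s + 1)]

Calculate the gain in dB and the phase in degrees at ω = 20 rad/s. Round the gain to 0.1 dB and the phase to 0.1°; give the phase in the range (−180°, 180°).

-54.0 dB, -8.0°

At ω = 20 rad/s:
pole (1 + j20·0.005) = 1 + j0.1 → |·| ≈ 1.005, ∠ ≈ 5.71°
pole (1 + j20·0.002) = 1 + j0.04 → |·| ≈ 1.0008, ∠ ≈ 2.29°
|G| = 0.002 · 1 / (1.005 · 1.0008) ≈ 0.0019885
Gain = 20 log₁₀(0.0019885) ≈ -54.03 dB
∠G = (0°) − (5.71° + 2.29°) = -8.00°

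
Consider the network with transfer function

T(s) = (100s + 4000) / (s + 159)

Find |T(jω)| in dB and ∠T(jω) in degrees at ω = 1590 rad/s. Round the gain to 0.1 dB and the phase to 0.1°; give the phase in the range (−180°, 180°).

Substitute s = j1590:
Numerator: 100(j1590) + 4000 = 4000 + j159000
Denominator: (j1590) + 159 = 159 + j1590
|N| = √(4000² + 159000²) ≈ 1.5905e+05, ∠N ≈ 88.56°
|D| = √(159² + 1590²) ≈ 1597.9, ∠D ≈ 84.29°
|T| = 1.5905e+05 / 1597.9 ≈ 99.537
Gain = 20 log₁₀(99.537) ≈ 39.96 dB
∠T = 88.56° − 84.29° = 4.27°

40.0 dB, 4.3°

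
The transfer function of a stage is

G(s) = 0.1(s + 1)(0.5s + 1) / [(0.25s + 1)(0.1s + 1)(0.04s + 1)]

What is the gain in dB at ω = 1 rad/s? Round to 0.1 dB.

At ω = 1 rad/s:
zero (1 + j1·1) = 1 + j1 → |·| ≈ 1.4142, ∠ ≈ 45.00°
zero (1 + j1·0.5) = 1 + j0.5 → |·| ≈ 1.118, ∠ ≈ 26.57°
pole (1 + j1·0.25) = 1 + j0.25 → |·| ≈ 1.0308, ∠ ≈ 14.04°
pole (1 + j1·0.1) = 1 + j0.1 → |·| ≈ 1.005, ∠ ≈ 5.71°
pole (1 + j1·0.04) = 1 + j0.04 → |·| ≈ 1.0008, ∠ ≈ 2.29°
|G| = 0.1 · 1.4142 · 1.118 / (1.0308 · 1.005 · 1.0008) ≈ 0.1525
Gain = 20 log₁₀(0.1525) ≈ -16.33 dB

-16.3 dB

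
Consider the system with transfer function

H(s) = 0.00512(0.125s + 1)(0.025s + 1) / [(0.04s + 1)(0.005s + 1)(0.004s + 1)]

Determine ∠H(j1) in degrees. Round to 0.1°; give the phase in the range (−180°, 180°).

At ω = 1 rad/s:
zero (1 + j1·0.125) = 1 + j0.125 → |·| ≈ 1.0078, ∠ ≈ 7.13°
zero (1 + j1·0.025) = 1 + j0.025 → |·| ≈ 1.0003, ∠ ≈ 1.43°
pole (1 + j1·0.04) = 1 + j0.04 → |·| ≈ 1.0008, ∠ ≈ 2.29°
pole (1 + j1·0.005) = 1 + j0.005 → |·| ≈ 1, ∠ ≈ 0.29°
pole (1 + j1·0.004) = 1 + j0.004 → |·| ≈ 1, ∠ ≈ 0.23°
∠H = (7.13° + 1.43°) − (2.29° + 0.29° + 0.23°) = 5.75°

5.8°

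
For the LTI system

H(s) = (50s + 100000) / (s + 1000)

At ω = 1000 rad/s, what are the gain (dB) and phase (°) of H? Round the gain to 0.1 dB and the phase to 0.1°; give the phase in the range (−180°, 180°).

38.0 dB, -18.4°

Substitute s = j1000:
Numerator: 50(j1000) + 100000 = 100000 + j50000
Denominator: (j1000) + 1000 = 1000 + j1000
|N| = √(100000² + 50000²) ≈ 1.118e+05, ∠N ≈ 26.57°
|D| = √(1000² + 1000²) ≈ 1414.2, ∠D ≈ 45.00°
|H| = 1.118e+05 / 1414.2 ≈ 79.055
Gain = 20 log₁₀(79.055) ≈ 37.96 dB
∠H = 26.57° − 45.00° = -18.43°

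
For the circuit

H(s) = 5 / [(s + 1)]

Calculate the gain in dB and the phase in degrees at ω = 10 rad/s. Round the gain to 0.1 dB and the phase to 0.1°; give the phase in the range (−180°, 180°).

-6.1 dB, -84.3°

At ω = 10 rad/s:
pole (1 + j10·1) = 1 + j10 → |·| ≈ 10.05, ∠ ≈ 84.29°
|H| = 5 · 1 / (10.05) ≈ 0.49751
Gain = 20 log₁₀(0.49751) ≈ -6.06 dB
∠H = (0°) − (84.29°) = -84.29°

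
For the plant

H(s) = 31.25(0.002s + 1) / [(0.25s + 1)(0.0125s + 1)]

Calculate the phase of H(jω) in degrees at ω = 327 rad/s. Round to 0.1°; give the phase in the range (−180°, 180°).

At ω = 327 rad/s:
zero (1 + j327·0.002) = 1 + j0.654 → |·| ≈ 1.1949, ∠ ≈ 33.18°
pole (1 + j327·0.25) = 1 + j81.75 → |·| ≈ 81.756, ∠ ≈ 89.30°
pole (1 + j327·0.0125) = 1 + j4.0875 → |·| ≈ 4.208, ∠ ≈ 76.25°
∠H = (33.18°) − (89.30° + 76.25°) = -132.37°

-132.4°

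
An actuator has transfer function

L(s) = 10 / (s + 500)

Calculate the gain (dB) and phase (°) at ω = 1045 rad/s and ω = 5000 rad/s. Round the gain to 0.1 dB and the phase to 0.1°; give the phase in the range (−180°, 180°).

At s = jω = j1045:
pole (s+500): 500 + j1045 → |·| = √(500²+1045²) = √1342025 ≈ 1158.5, ∠ = arctan(1045/500) ≈ 64.43°
|L| = 10 / 1158.5 ≈ 0.0086319
Gain = 20 log₁₀(0.0086319) ≈ -41.28 dB
∠L = 0.00° − 64.43° = -64.43°

At s = jω = j5000:
pole (s+500): 500 + j5000 → |·| = √(500²+5000²) = √25250000 ≈ 5024.9, ∠ = arctan(5000/500) ≈ 84.29°
|L| = 10 / 5024.9 ≈ 0.0019901
Gain = 20 log₁₀(0.0019901) ≈ -54.02 dB
∠L = 0.00° − 84.29° = -84.29°

ω = 1045: -41.3 dB, -64.4°; ω = 5000: -54.0 dB, -84.3°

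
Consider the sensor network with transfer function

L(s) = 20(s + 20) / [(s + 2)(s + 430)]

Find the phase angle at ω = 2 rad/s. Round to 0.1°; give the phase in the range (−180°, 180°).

At s = jω = j2:
zero (s+20): 20 + j2 → |·| = √(20²+2²) = √404 ≈ 20.1, ∠ = arctan(2/20) ≈ 5.71°
pole (s+2): 2 + j2 → |·| = √(2²+2²) = √8 ≈ 2.8284, ∠ = arctan(2/2) ≈ 45.00°
pole (s+430): 430 + j2 → |·| = √(430²+2²) = √184904 ≈ 430, ∠ = arctan(2/430) ≈ 0.27°
∠L = 5.71° − 45.27° = -39.56°

-39.6°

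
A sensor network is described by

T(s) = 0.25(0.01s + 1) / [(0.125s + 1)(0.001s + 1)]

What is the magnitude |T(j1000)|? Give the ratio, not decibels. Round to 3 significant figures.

At ω = 1000 rad/s:
zero (1 + j1000·0.01) = 1 + j10 → |·| ≈ 10.05, ∠ ≈ 84.29°
pole (1 + j1000·0.125) = 1 + j125 → |·| ≈ 125, ∠ ≈ 89.54°
pole (1 + j1000·0.001) = 1 + j1 → |·| ≈ 1.4142, ∠ ≈ 45.00°
|T| = 0.25 · 10.05 / (125 · 1.4142) ≈ 0.014213

0.0142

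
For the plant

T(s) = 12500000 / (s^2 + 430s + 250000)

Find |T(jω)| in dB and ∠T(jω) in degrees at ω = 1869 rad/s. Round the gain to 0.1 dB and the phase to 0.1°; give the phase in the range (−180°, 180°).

At s = jω = j1869:
quadratic: (j1869)² + 430·j1869 + 250000 = -3243161 + j803670 → |·| ≈ 3.3413e+06, ∠ ≈ 166.08°
|T| = 12500000 / 3.3413e+06 ≈ 3.7411
Gain = 20 log₁₀(3.7411) ≈ 11.46 dB
∠T = 0.00° − 166.08° = -166.08°

11.5 dB, -166.1°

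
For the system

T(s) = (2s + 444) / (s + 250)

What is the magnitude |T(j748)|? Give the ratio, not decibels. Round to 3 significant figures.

Substitute s = j748:
Numerator: 2(j748) + 444 = 444 + j1496
Denominator: (j748) + 250 = 250 + j748
|N| = √(444² + 1496²) ≈ 1560.5, ∠N ≈ 73.47°
|D| = √(250² + 748²) ≈ 788.67, ∠D ≈ 71.52°
|T| = 1560.5 / 788.67 ≈ 1.9786

1.98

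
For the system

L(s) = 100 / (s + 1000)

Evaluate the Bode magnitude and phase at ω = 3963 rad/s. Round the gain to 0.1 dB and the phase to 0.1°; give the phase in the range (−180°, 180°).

Substitute s = j3963:
Numerator: 100 = 100 + j0
Denominator: (j3963) + 1000 = 1000 + j3963
|N| = √(100² + 0²) ≈ 100, ∠N ≈ 0.00°
|D| = √(1000² + 3963²) ≈ 4087.2, ∠D ≈ 75.84°
|L| = 100 / 4087.2 ≈ 0.024467
Gain = 20 log₁₀(0.024467) ≈ -32.23 dB
∠L = 0.00° − 75.84° = -75.84°

-32.2 dB, -75.8°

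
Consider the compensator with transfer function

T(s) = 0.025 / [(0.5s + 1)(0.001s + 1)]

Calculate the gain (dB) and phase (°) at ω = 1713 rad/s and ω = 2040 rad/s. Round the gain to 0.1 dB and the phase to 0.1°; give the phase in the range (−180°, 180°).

At ω = 1713 rad/s:
pole (1 + j1713·0.5) = 1 + j856.5 → |·| ≈ 856.5, ∠ ≈ 89.93°
pole (1 + j1713·0.001) = 1 + j1.713 → |·| ≈ 1.9835, ∠ ≈ 59.72°
|T| = 0.025 · 1 / (856.5 · 1.9835) ≈ 1.4716e-05
Gain = 20 log₁₀(1.4716e-05) ≈ -96.64 dB
∠T = (0°) − (89.93° + 59.72°) = -149.65°

At ω = 2040 rad/s:
pole (1 + j2040·0.5) = 1 + j1020 → |·| ≈ 1020, ∠ ≈ 89.94°
pole (1 + j2040·0.001) = 1 + j2.04 → |·| ≈ 2.2719, ∠ ≈ 63.89°
|T| = 0.025 · 1 / (1020 · 2.2719) ≈ 1.0788e-05
Gain = 20 log₁₀(1.0788e-05) ≈ -99.34 dB
∠T = (0°) − (89.94° + 63.89°) = -153.83°

ω = 1713: -96.6 dB, -149.7°; ω = 2040: -99.3 dB, -153.8°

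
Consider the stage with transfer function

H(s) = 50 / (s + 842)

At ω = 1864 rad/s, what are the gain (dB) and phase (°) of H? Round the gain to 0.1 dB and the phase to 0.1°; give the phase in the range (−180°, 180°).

Substitute s = j1864:
Numerator: 50 = 50 + j0
Denominator: (j1864) + 842 = 842 + j1864
|N| = √(50² + 0²) ≈ 50, ∠N ≈ 0.00°
|D| = √(842² + 1864²) ≈ 2045.4, ∠D ≈ 65.69°
|H| = 50 / 2045.4 ≈ 0.024445
Gain = 20 log₁₀(0.024445) ≈ -32.24 dB
∠H = 0.00° − 65.69° = -65.69°

-32.2 dB, -65.7°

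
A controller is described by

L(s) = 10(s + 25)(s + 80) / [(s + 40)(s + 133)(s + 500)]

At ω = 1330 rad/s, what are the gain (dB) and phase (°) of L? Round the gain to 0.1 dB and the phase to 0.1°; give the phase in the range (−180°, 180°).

-43.1 dB, -66.5°

At s = jω = j1330:
zero (s+25): 25 + j1330 → |·| = √(25²+1330²) = √1769525 ≈ 1330.2, ∠ = arctan(1330/25) ≈ 88.92°
zero (s+80): 80 + j1330 → |·| = √(80²+1330²) = √1775300 ≈ 1332.4, ∠ = arctan(1330/80) ≈ 86.56°
pole (s+40): 40 + j1330 → |·| = √(40²+1330²) = √1770500 ≈ 1330.6, ∠ = arctan(1330/40) ≈ 88.28°
pole (s+133): 133 + j1330 → |·| = √(133²+1330²) = √1786589 ≈ 1336.6, ∠ = arctan(1330/133) ≈ 84.29°
pole (s+500): 500 + j1330 → |·| = √(500²+1330²) = √2018900 ≈ 1420.9, ∠ = arctan(1330/500) ≈ 69.40°
|L| = 10 · 1.7724e+06 / 2.527e+09 ≈ 0.0070139
Gain = 20 log₁₀(0.0070139) ≈ -43.08 dB
∠L = 175.48° − 241.97° = -66.49°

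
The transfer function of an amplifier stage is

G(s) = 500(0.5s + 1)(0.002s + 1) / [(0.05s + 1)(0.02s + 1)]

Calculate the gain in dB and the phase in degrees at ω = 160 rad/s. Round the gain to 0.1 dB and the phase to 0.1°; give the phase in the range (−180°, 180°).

63.8 dB, -48.5°

At ω = 160 rad/s:
zero (1 + j160·0.5) = 1 + j80 → |·| ≈ 80.006, ∠ ≈ 89.28°
zero (1 + j160·0.002) = 1 + j0.32 → |·| ≈ 1.05, ∠ ≈ 17.74°
pole (1 + j160·0.05) = 1 + j8 → |·| ≈ 8.0623, ∠ ≈ 82.87°
pole (1 + j160·0.02) = 1 + j3.2 → |·| ≈ 3.3526, ∠ ≈ 72.65°
|G| = 500 · 80.006 · 1.05 / (8.0623 · 3.3526) ≈ 1554
Gain = 20 log₁₀(1554) ≈ 63.83 dB
∠G = (89.28° + 17.74°) − (82.87° + 72.65°) = -48.50°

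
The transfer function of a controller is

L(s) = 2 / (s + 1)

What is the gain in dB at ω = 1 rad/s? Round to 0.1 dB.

Substitute s = j1:
Numerator: 2 = 2 + j0
Denominator: (j1) + 1 = 1 + j1
|N| = √(2² + 0²) ≈ 2, ∠N ≈ 0.00°
|D| = √(1² + 1²) ≈ 1.4142, ∠D ≈ 45.00°
|L| = 2 / 1.4142 ≈ 1.4142
Gain = 20 log₁₀(1.4142) ≈ 3.01 dB

3.0 dB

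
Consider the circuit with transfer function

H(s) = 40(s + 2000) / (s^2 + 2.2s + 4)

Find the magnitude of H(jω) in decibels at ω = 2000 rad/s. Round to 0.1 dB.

At s = jω = j2000:
zero (s+2000): 2000 + j2000 → |·| = √(2000²+2000²) = √8000000 ≈ 2828.4, ∠ = arctan(2000/2000) ≈ 45.00°
quadratic: (j2000)² + 2.2·j2000 + 4 = -3999996 + j4400 → |·| ≈ 4e+06, ∠ ≈ 179.94°
|H| = 40 · 2828.4 / 4e+06 ≈ 0.028284
Gain = 20 log₁₀(0.028284) ≈ -30.97 dB

-31.0 dB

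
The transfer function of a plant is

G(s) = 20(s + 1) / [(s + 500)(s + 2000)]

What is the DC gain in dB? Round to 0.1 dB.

G(0) = 20·1 / (500·2000) = 2e-05
20 log₁₀(2e-05) ≈ -93.98 dB

-94.0 dB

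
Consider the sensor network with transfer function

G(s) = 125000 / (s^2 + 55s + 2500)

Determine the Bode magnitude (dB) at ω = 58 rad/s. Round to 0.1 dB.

31.6 dB

At s = jω = j58:
quadratic: (j58)² + 55·j58 + 2500 = -864 + j3190 → |·| ≈ 3304.9, ∠ ≈ 105.15°
|G| = 125000 / 3304.9 ≈ 37.823
Gain = 20 log₁₀(37.823) ≈ 31.56 dB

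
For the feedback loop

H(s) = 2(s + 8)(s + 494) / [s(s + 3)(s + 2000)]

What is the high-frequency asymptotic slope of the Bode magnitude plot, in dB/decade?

Each pole contributes −20 dB/decade at high frequency; each zero contributes +20 dB/decade.
Net: 2 zero(s) − 3 pole(s) → -20 dB/decade.

-20 dB/decade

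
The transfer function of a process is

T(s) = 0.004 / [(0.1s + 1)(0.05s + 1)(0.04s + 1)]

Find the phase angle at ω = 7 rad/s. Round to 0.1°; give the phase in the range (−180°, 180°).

-69.9°

At ω = 7 rad/s:
pole (1 + j7·0.1) = 1 + j0.7 → |·| ≈ 1.2207, ∠ ≈ 34.99°
pole (1 + j7·0.05) = 1 + j0.35 → |·| ≈ 1.0595, ∠ ≈ 19.29°
pole (1 + j7·0.04) = 1 + j0.28 → |·| ≈ 1.0385, ∠ ≈ 15.64°
∠T = (0°) − (34.99° + 19.29° + 15.64°) = -69.92°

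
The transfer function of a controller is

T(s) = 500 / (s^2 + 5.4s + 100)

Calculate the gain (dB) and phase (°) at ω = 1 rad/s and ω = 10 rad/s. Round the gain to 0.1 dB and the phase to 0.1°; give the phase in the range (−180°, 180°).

ω = 1: 14.1 dB, -3.1°; ω = 10: 19.3 dB, -90.0°

At s = jω = j1:
quadratic: (j1)² + 5.4·j1 + 100 = 99 + j5.4 → |·| ≈ 99.147, ∠ ≈ 3.12°
|T| = 500 / 99.147 ≈ 5.043
Gain = 20 log₁₀(5.043) ≈ 14.05 dB
∠T = 0.00° − 3.12° = -3.12°

At s = jω = j10:
quadratic: (j10)² + 5.4·j10 + 100 = 0 + j54 → |·| ≈ 54, ∠ ≈ 90.00°
|T| = 500 / 54 ≈ 9.2593
Gain = 20 log₁₀(9.2593) ≈ 19.33 dB
∠T = 0.00° − 90.00° = -90.00°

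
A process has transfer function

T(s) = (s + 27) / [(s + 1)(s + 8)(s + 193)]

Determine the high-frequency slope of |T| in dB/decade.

-40 dB/decade

Each pole contributes −20 dB/decade at high frequency; each zero contributes +20 dB/decade.
Net: 1 zero(s) − 3 pole(s) → -40 dB/decade.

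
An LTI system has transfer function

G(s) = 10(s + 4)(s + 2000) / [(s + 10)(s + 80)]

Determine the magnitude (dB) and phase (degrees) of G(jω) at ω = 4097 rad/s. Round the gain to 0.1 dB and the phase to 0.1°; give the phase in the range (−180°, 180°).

20.9 dB, -24.8°

At s = jω = j4097:
zero (s+4): 4 + j4097 → |·| = √(4²+4097²) = √16785425 ≈ 4097, ∠ = arctan(4097/4) ≈ 89.94°
zero (s+2000): 2000 + j4097 → |·| = √(2000²+4097²) = √20785409 ≈ 4559.1, ∠ = arctan(4097/2000) ≈ 63.98°
pole (s+10): 10 + j4097 → |·| = √(10²+4097²) = √16785509 ≈ 4097, ∠ = arctan(4097/10) ≈ 89.86°
pole (s+80): 80 + j4097 → |·| = √(80²+4097²) = √16791809 ≈ 4097.8, ∠ = arctan(4097/80) ≈ 88.88°
|G| = 10 · 1.8679e+07 / 1.6789e+07 ≈ 11.126
Gain = 20 log₁₀(11.126) ≈ 20.93 dB
∠G = 153.92° − 178.74° = -24.82°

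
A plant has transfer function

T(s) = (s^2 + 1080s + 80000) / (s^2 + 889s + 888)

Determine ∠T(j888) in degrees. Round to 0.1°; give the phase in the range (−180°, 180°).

Substitute s = j888:
Numerator: (j888)^2 + 1080(j888) + 80000 = -708544 + j959040
Denominator: (j888)^2 + 889(j888) + 888 = -787656 + j789432
|N| = √(708544² + 959040²) ≈ 1.1924e+06, ∠N ≈ 126.46°
|D| = √(787656² + 789432²) ≈ 1.1152e+06, ∠D ≈ 134.94°
∠T = 126.46° − 134.94° = -8.48°

-8.5°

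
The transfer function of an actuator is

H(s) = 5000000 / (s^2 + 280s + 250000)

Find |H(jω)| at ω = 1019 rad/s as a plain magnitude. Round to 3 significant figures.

At s = jω = j1019:
quadratic: (j1019)² + 280·j1019 + 250000 = -788361 + j285320 → |·| ≈ 8.384e+05, ∠ ≈ 160.10°
|H| = 5000000 / 8.384e+05 ≈ 5.9637

5.96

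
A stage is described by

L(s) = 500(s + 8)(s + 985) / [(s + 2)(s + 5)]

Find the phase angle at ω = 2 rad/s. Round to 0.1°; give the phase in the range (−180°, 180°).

At s = jω = j2:
zero (s+8): 8 + j2 → |·| = √(8²+2²) = √68 ≈ 8.2462, ∠ = arctan(2/8) ≈ 14.04°
zero (s+985): 985 + j2 → |·| = √(985²+2²) = √970229 ≈ 985, ∠ = arctan(2/985) ≈ 0.12°
pole (s+2): 2 + j2 → |·| = √(2²+2²) = √8 ≈ 2.8284, ∠ = arctan(2/2) ≈ 45.00°
pole (s+5): 5 + j2 → |·| = √(5²+2²) = √29 ≈ 5.3852, ∠ = arctan(2/5) ≈ 21.80°
∠L = 14.16° − 66.80° = -52.64°

-52.6°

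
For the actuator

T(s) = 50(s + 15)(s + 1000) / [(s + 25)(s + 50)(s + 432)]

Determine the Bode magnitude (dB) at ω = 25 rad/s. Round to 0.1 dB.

4.6 dB

At s = jω = j25:
zero (s+15): 15 + j25 → |·| = √(15²+25²) = √850 ≈ 29.155, ∠ = arctan(25/15) ≈ 59.04°
zero (s+1000): 1000 + j25 → |·| = √(1000²+25²) = √1000625 ≈ 1000.3, ∠ = arctan(25/1000) ≈ 1.43°
pole (s+25): 25 + j25 → |·| = √(25²+25²) = √1250 ≈ 35.355, ∠ = arctan(25/25) ≈ 45.00°
pole (s+50): 50 + j25 → |·| = √(50²+25²) = √3125 ≈ 55.902, ∠ = arctan(25/50) ≈ 26.57°
pole (s+432): 432 + j25 → |·| = √(432²+25²) = √187249 ≈ 432.72, ∠ = arctan(25/432) ≈ 3.31°
|T| = 50 · 29164 / 8.5523e+05 ≈ 1.705
Gain = 20 log₁₀(1.705) ≈ 4.63 dB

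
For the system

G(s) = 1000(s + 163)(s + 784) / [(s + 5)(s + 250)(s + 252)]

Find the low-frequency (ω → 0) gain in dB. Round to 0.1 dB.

52.2 dB

G(0) = 1000·163·784 / (5·250·252) ≈ 405.69
20 log₁₀(405.69) ≈ 52.16 dB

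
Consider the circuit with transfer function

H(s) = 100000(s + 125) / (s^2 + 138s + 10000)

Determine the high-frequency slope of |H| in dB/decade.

-20 dB/decade

Each pole contributes −20 dB/decade at high frequency; each zero contributes +20 dB/decade.
Net: 1 zero(s) − 2 pole(s) → -20 dB/decade.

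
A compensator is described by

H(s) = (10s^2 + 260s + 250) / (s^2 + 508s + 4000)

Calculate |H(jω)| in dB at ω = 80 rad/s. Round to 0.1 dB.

4.3 dB

Substitute s = j80:
Numerator: 10(j80)^2 + 260(j80) + 250 = -63750 + j20800
Denominator: (j80)^2 + 508(j80) + 4000 = -2400 + j40640
|N| = √(63750² + 20800²) ≈ 67057, ∠N ≈ 161.93°
|D| = √(2400² + 40640²) ≈ 40711, ∠D ≈ 93.38°
|H| = 67057 / 40711 ≈ 1.6471
Gain = 20 log₁₀(1.6471) ≈ 4.33 dB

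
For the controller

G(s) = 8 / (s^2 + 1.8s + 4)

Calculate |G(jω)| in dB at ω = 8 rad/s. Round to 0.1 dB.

-17.7 dB

At s = jω = j8:
quadratic: (j8)² + 1.8·j8 + 4 = -60 + j14.4 → |·| ≈ 61.704, ∠ ≈ 166.50°
|G| = 8 / 61.704 ≈ 0.12965
Gain = 20 log₁₀(0.12965) ≈ -17.74 dB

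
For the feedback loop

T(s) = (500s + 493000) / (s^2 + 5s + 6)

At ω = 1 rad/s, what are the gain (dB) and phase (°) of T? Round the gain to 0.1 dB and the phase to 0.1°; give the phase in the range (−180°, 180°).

Substitute s = j1:
Numerator: 500(j1) + 493000 = 493000 + j500
Denominator: (j1)^2 + 5(j1) + 6 = 5 + j5
|N| = √(493000² + 500²) ≈ 4.93e+05, ∠N ≈ 0.06°
|D| = √(5² + 5²) ≈ 7.0711, ∠D ≈ 45.00°
|T| = 4.93e+05 / 7.0711 ≈ 69720
Gain = 20 log₁₀(69720) ≈ 96.87 dB
∠T = 0.06° − 45.00° = -44.94°

96.9 dB, -44.9°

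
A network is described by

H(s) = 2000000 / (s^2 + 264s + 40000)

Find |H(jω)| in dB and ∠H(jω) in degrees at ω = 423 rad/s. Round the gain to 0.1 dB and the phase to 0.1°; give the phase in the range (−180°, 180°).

At s = jω = j423:
quadratic: (j423)² + 264·j423 + 40000 = -138929 + j111672 → |·| ≈ 1.7825e+05, ∠ ≈ 141.21°
|H| = 2000000 / 1.7825e+05 ≈ 11.22
Gain = 20 log₁₀(11.22) ≈ 21.00 dB
∠H = 0.00° − 141.21° = -141.21°

21.0 dB, -141.2°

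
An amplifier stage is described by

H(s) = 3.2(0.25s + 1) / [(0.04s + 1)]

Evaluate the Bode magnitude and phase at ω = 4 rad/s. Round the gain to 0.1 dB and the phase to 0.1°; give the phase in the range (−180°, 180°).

13.0 dB, 35.9°

At ω = 4 rad/s:
zero (1 + j4·0.25) = 1 + j1 → |·| ≈ 1.4142, ∠ ≈ 45.00°
pole (1 + j4·0.04) = 1 + j0.16 → |·| ≈ 1.0127, ∠ ≈ 9.09°
|H| = 3.2 · 1.4142 / (1.0127) ≈ 4.4687
Gain = 20 log₁₀(4.4687) ≈ 13.00 dB
∠H = (45.00°) − (9.09°) = 35.91°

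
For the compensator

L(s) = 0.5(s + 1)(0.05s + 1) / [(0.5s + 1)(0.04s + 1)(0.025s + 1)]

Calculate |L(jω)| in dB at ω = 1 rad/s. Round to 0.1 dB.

-4.0 dB

At ω = 1 rad/s:
zero (1 + j1·1) = 1 + j1 → |·| ≈ 1.4142, ∠ ≈ 45.00°
zero (1 + j1·0.05) = 1 + j0.05 → |·| ≈ 1.0012, ∠ ≈ 2.86°
pole (1 + j1·0.5) = 1 + j0.5 → |·| ≈ 1.118, ∠ ≈ 26.57°
pole (1 + j1·0.04) = 1 + j0.04 → |·| ≈ 1.0008, ∠ ≈ 2.29°
pole (1 + j1·0.025) = 1 + j0.025 → |·| ≈ 1.0003, ∠ ≈ 1.43°
|L| = 0.5 · 1.4142 · 1.0012 / (1.118 · 1.0008 · 1.0003) ≈ 0.63253
Gain = 20 log₁₀(0.63253) ≈ -3.98 dB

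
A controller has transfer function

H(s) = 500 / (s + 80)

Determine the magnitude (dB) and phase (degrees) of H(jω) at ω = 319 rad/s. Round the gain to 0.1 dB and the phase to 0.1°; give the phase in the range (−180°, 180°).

3.6 dB, -75.9°

At s = jω = j319:
pole (s+80): 80 + j319 → |·| = √(80²+319²) = √108161 ≈ 328.88, ∠ = arctan(319/80) ≈ 75.92°
|H| = 500 / 328.88 ≈ 1.5203
Gain = 20 log₁₀(1.5203) ≈ 3.64 dB
∠H = 0.00° − 75.92° = -75.92°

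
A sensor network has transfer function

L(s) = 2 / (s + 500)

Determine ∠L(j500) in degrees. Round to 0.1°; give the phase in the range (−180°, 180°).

-45.0°

Substitute s = j500:
Numerator: 2 = 2 + j0
Denominator: (j500) + 500 = 500 + j500
|N| = √(2² + 0²) ≈ 2, ∠N ≈ 0.00°
|D| = √(500² + 500²) ≈ 707.11, ∠D ≈ 45.00°
∠L = 0.00° − 45.00° = -45.00°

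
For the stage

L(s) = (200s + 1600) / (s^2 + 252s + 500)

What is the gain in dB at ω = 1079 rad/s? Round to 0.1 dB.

-14.9 dB

Substitute s = j1079:
Numerator: 200(j1079) + 1600 = 1600 + j215800
Denominator: (j1079)^2 + 252(j1079) + 500 = -1163741 + j271908
|N| = √(1600² + 215800²) ≈ 2.1581e+05, ∠N ≈ 89.58°
|D| = √(1163741² + 271908²) ≈ 1.1951e+06, ∠D ≈ 166.85°
|L| = 2.1581e+05 / 1.1951e+06 ≈ 0.18058
Gain = 20 log₁₀(0.18058) ≈ -14.87 dB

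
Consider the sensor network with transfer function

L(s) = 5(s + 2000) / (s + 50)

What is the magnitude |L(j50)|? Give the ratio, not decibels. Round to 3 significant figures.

At s = jω = j50:
zero (s+2000): 2000 + j50 → |·| = √(2000²+50²) = √4002500 ≈ 2000.6, ∠ = arctan(50/2000) ≈ 1.43°
pole (s+50): 50 + j50 → |·| = √(50²+50²) = √5000 ≈ 70.711, ∠ = arctan(50/50) ≈ 45.00°
|L| = 5 · 2000.6 / 70.711 ≈ 141.46

141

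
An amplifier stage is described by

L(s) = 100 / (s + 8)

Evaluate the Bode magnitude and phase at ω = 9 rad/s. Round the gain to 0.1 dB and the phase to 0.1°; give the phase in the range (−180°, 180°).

18.4 dB, -48.4°

At s = jω = j9:
pole (s+8): 8 + j9 → |·| = √(8²+9²) = √145 ≈ 12.042, ∠ = arctan(9/8) ≈ 48.37°
|L| = 100 / 12.042 ≈ 8.3043
Gain = 20 log₁₀(8.3043) ≈ 18.39 dB
∠L = 0.00° − 48.37° = -48.37°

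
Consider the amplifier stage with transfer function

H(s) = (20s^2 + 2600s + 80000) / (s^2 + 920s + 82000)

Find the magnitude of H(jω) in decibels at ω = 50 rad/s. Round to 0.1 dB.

3.2 dB

Substitute s = j50:
Numerator: 20(j50)^2 + 2600(j50) + 80000 = 30000 + j130000
Denominator: (j50)^2 + 920(j50) + 82000 = 79500 + j46000
|N| = √(30000² + 130000²) ≈ 1.3342e+05, ∠N ≈ 77.01°
|D| = √(79500² + 46000²) ≈ 91849, ∠D ≈ 30.05°
|H| = 1.3342e+05 / 91849 ≈ 1.4526
Gain = 20 log₁₀(1.4526) ≈ 3.24 dB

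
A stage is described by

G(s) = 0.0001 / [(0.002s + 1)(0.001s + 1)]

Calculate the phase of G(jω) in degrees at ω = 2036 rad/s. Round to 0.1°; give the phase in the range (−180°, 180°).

-140.0°

At ω = 2036 rad/s:
pole (1 + j2036·0.002) = 1 + j4.072 → |·| ≈ 4.193, ∠ ≈ 76.20°
pole (1 + j2036·0.001) = 1 + j2.036 → |·| ≈ 2.2683, ∠ ≈ 63.84°
∠G = (0°) − (76.20° + 63.84°) = -140.04°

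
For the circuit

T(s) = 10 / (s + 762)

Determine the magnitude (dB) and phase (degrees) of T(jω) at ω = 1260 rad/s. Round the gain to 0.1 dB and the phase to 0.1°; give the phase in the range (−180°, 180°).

Substitute s = j1260:
Numerator: 10 = 10 + j0
Denominator: (j1260) + 762 = 762 + j1260
|N| = √(10² + 0²) ≈ 10, ∠N ≈ 0.00°
|D| = √(762² + 1260²) ≈ 1472.5, ∠D ≈ 58.84°
|T| = 10 / 1472.5 ≈ 0.0067912
Gain = 20 log₁₀(0.0067912) ≈ -43.36 dB
∠T = 0.00° − 58.84° = -58.84°

-43.4 dB, -58.8°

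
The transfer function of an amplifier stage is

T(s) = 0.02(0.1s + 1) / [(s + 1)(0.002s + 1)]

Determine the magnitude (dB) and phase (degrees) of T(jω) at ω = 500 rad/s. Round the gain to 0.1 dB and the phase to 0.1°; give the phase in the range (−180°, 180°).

-57.0 dB, -46.0°

At ω = 500 rad/s:
zero (1 + j500·0.1) = 1 + j50 → |·| ≈ 50.01, ∠ ≈ 88.85°
pole (1 + j500·1) = 1 + j500 → |·| ≈ 500, ∠ ≈ 89.89°
pole (1 + j500·0.002) = 1 + j1 → |·| ≈ 1.4142, ∠ ≈ 45.00°
|T| = 0.02 · 50.01 / (500 · 1.4142) ≈ 0.0014145
Gain = 20 log₁₀(0.0014145) ≈ -56.99 dB
∠T = (88.85°) − (89.89° + 45.00°) = -46.04°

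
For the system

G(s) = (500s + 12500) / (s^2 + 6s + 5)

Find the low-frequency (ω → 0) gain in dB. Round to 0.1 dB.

G(0) = 12500 / 5 = 2500
20 log₁₀(2500) ≈ 67.96 dB

68.0 dB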